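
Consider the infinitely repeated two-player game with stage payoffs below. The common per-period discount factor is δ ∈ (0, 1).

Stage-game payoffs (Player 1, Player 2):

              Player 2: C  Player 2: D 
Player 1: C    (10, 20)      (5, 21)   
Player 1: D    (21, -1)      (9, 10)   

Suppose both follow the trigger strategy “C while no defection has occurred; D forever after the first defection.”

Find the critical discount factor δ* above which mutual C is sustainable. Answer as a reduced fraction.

11/12

For Player 1: deviation gain 21−10 = 11, per-period punishment loss 10−9 = 1. IC gives δ ≥ 11/12.
For Player 2: gain 1, loss 10 per period, so δ ≥ 1/11.
The tighter constraint is Player 1's, so cooperation needs δ ≥ 11/12.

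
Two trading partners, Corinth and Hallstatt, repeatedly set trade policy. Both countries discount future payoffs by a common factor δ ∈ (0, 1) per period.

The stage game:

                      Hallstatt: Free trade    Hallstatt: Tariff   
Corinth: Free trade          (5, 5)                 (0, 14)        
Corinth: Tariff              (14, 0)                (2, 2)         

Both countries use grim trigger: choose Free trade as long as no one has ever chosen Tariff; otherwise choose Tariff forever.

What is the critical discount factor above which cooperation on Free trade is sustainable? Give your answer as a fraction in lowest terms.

Under grim trigger the critical discount factor is (T−C)/(T−P) with T = 14, C = 5, P = 2.
δ* = (14−5)/(14−2) = 9/12 = 3/4.

3/4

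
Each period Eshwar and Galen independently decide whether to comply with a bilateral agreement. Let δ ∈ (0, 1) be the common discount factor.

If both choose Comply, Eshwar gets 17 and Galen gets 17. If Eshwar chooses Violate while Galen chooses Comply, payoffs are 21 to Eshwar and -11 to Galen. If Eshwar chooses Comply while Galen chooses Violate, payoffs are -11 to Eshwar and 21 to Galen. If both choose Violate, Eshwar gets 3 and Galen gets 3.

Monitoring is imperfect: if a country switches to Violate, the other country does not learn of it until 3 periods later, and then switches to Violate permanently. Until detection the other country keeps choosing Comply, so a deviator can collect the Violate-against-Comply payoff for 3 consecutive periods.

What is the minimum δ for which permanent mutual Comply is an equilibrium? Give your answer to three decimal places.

0.606

A deviator earns 21 for 3 periods, then 3 forever; cooperating earns 17 forever. Multiplying the IC by (1−δ):
17 ≥ 21(1−δ^3) + 3δ^3, so 18·δ^3 ≥ 4 and δ^3 ≥ 2/9.
δ ≥ (2/9)^(1/3) ≈ 0.606.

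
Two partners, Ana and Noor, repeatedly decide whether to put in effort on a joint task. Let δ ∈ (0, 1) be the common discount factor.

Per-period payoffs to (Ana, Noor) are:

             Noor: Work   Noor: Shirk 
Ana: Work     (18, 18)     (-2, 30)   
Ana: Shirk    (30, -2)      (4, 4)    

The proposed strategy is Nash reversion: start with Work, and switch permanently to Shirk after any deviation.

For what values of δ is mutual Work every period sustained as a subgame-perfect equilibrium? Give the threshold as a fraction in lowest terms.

6/13

Cooperation forever yields 18 each period: 18/(1−δ).
Deviating yields 30 once, then 4 forever: 30 + 4δ/(1−δ).
No profitable deviation requires 18/(1−δ) ≥ 30 + 4δ/(1−δ).
Multiplying by (1−δ): 18 ≥ 30(1−δ) + 4δ = 30 − 26δ.
So 26δ ≥ 12, i.e. δ ≥ 12/26 = 6/13.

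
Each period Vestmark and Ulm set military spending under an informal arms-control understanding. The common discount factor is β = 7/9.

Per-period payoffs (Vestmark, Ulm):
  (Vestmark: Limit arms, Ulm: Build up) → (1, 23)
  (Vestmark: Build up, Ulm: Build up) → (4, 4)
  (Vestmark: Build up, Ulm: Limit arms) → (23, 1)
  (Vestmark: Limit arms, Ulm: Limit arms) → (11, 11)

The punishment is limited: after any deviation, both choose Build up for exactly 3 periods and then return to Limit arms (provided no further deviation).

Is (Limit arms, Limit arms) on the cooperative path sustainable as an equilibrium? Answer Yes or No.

Yes

IC: β+…+β^3 ≥ (23−11)/(11−4) = 12/7.
At β = 7/9: partial sum = 1.8532 ≥ 1.7143. Cooperation sustainable.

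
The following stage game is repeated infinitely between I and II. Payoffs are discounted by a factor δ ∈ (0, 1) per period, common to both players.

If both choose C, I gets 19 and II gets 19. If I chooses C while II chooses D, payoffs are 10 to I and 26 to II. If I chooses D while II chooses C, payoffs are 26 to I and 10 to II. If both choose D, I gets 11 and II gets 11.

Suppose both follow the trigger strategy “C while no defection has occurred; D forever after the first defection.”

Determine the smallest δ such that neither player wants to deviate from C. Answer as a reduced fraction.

19/(1−δ) ≥ 26 + 11δ/(1−δ)
19 ≥ 26 − 15δ
δ ≥ 7/15.

7/15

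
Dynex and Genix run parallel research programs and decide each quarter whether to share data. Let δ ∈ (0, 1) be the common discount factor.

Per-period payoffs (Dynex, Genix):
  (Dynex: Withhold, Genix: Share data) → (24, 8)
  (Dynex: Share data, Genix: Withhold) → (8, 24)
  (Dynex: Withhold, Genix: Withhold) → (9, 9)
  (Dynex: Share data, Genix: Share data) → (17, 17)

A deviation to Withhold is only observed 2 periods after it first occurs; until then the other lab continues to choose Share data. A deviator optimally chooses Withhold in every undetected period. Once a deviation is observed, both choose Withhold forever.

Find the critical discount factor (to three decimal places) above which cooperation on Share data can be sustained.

A deviator earns 24 for 2 periods, then 9 forever; cooperating earns 17 forever. Multiplying the IC by (1−δ):
17 ≥ 24(1−δ^2) + 9δ^2, so 15·δ^2 ≥ 7 and δ^2 ≥ 7/15.
δ ≥ (7/15)^(1/2) ≈ 0.683.

0.683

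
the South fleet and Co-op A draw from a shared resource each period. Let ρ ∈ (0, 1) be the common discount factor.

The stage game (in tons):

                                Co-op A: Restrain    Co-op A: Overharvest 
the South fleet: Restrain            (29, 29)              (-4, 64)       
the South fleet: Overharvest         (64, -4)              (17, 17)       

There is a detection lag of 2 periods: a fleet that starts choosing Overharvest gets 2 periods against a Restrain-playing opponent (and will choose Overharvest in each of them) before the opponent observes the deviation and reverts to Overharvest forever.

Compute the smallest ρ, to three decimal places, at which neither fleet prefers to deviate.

The best deviation is to choose Overharvest for all 2 undetected periods, earning 64 each, then 17 forever once detected.
Deviation value: 64(1−ρ^2)/(1−ρ) + 17ρ^2/(1−ρ); cooperation value: 29/(1−ρ).
IC: 29 ≥ 64(1−ρ^2) + 17ρ^2 = 64 − 47ρ^2.
So ρ^2 ≥ 35/47, giving ρ ≥ (35/47)^(1/2) ≈ 0.863.

0.863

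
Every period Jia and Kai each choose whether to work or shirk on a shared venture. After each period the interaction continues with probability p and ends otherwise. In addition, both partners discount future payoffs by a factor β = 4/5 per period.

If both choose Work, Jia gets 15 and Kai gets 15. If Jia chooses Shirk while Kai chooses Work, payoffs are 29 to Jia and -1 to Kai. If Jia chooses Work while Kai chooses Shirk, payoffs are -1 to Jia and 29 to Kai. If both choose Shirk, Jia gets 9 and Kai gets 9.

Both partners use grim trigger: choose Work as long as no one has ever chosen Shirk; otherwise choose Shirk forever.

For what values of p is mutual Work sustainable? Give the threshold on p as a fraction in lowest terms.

7/8

With continuation probability p and discount β, the effective per-period discount factor is βp.
Grim-trigger IC: βp ≥ (29−15)/(29−9) = 7/10.
So p ≥ (7/10)/(4/5) = 7/8.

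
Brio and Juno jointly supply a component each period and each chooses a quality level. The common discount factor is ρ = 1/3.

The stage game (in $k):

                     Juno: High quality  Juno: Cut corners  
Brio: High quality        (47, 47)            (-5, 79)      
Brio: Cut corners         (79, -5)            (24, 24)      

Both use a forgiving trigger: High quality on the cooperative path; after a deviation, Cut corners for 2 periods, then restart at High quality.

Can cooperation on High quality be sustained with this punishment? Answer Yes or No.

IC: ρ+…+ρ^2 ≥ (79−47)/(47−24) = 32/23.
At ρ = 1/3: partial sum = 0.4444 < 1.3913. Cooperation not sustainable.

No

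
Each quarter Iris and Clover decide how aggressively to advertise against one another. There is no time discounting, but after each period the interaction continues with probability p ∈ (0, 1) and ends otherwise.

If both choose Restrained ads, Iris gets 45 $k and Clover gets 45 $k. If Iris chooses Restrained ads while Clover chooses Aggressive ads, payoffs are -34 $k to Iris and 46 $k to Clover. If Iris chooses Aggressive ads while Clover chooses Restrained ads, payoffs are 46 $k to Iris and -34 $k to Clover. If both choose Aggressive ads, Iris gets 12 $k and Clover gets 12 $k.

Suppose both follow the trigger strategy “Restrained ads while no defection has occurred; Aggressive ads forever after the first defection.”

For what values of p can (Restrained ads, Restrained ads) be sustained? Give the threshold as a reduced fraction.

1/34

Expected cooperation value is 45 + p·45 + p²·45 + … = 45/(1−p); deviation gives 46 + p·12/(1−p).
45 ≥ 46(1−p) + 12p ⇒ 34p ≥ 1 ⇒ p ≥ 1/34.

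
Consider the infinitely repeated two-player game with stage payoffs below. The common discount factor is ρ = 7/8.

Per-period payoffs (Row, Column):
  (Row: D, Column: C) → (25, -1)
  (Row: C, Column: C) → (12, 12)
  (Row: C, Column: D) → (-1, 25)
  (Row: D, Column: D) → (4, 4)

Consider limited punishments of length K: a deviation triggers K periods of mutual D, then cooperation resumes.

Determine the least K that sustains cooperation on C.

2

No profitable deviation requires (12−4)(ρ+…+ρ^K) ≥ 25−12, i.e. ρ+…+ρ^K ≥ 13/8 ≈ 1.6250.
With ρ = 7/8, the partial sums are K=1: 0.8750, K=2: 1.6406.
K = 2 is the first length at which the sum reaches 1.6250.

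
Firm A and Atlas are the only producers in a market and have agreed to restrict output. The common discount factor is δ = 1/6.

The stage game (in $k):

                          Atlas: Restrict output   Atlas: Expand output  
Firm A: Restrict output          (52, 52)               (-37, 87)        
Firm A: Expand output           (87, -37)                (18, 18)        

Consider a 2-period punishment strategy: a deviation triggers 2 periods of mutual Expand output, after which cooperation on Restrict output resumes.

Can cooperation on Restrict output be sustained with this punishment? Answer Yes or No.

A one-shot deviation gives 87 now, then 18 for 2 periods, then back to 52.
Gain from deviating: (87−52) today; loss: (52−18) in each of the next 2 periods.
No-deviation condition: (52−18)(δ+…+δ^2) ≥ 87−52, i.e. δ+…+δ^2 ≥ 35/34.
At δ = 1/6: δ+…+δ^2 = 0.1944 < 1.0294.
So cooperation is not sustainable.

No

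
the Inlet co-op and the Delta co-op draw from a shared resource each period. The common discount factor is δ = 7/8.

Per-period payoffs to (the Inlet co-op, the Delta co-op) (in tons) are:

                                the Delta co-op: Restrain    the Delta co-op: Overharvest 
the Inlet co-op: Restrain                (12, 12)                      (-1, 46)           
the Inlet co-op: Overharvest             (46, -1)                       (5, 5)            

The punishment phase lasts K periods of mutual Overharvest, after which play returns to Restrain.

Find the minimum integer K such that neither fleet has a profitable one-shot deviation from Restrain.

No profitable deviation requires (12−5)(δ+…+δ^K) ≥ 46−12, i.e. δ+…+δ^K ≥ 34/7 ≈ 4.8571.
With δ = 7/8, the partial sums are K=1: 0.8750, K=2: 1.6406, …, K=7: 4.2511, K=8: 4.5947, K=9: 4.8954.
K = 9 is the first length at which the sum reaches 4.8571.

9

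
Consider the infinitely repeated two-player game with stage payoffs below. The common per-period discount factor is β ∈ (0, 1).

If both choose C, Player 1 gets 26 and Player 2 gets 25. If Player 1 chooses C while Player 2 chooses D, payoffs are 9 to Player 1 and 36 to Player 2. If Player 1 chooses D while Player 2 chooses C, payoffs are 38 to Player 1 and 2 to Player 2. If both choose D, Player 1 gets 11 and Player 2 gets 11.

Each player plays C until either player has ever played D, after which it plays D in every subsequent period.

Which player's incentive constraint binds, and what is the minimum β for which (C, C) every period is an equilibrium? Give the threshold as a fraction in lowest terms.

Player 1: cooperation gives 26 each period; deviation gives 38 once then 11 forever.
  26/(1−β) ≥ 38 + 11β/(1−β) ⇒ β ≥ 12/27 = 4/9.
Player 2: cooperation gives 25 each period; deviation gives 36 once then 11 forever.
  β ≥ 11/25.
Both must hold, so the binding constraint is Player 1's: β ≥ 4/9.

Player 1; β ≥ 4/9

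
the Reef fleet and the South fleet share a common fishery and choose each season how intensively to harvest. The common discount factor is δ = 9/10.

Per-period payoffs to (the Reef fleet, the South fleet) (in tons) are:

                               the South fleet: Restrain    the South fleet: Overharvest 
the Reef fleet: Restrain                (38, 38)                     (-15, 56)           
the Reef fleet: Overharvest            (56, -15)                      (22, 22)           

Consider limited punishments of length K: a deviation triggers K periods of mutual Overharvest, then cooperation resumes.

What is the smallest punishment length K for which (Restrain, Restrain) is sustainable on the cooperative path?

IC: δ(1−δ^K)/(1−δ) ≥ (56−38)/(38−22) = 9/8.
With δ = 9/10: need 1 − δ^K ≥ 9/8·(1−9/10)/(9/10), i.e. δ^K ≤ 0.8750.
Since (9/10)^1 = 0.9000 and (9/10)^2 = 0.8100, the smallest such K is 2.

2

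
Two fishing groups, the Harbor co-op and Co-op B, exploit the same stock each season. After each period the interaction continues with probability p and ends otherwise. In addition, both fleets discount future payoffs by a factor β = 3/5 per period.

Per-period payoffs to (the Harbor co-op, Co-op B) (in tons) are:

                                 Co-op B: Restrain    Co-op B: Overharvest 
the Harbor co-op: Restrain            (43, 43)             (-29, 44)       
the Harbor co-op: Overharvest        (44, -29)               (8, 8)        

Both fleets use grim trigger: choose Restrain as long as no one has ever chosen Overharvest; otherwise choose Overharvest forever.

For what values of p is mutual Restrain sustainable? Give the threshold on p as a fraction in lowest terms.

5/108

With continuation probability p and discount β, the effective per-period discount factor is βp.
Grim-trigger IC: βp ≥ (44−43)/(44−8) = 1/36.
So p ≥ (1/36)/(3/5) = 5/108.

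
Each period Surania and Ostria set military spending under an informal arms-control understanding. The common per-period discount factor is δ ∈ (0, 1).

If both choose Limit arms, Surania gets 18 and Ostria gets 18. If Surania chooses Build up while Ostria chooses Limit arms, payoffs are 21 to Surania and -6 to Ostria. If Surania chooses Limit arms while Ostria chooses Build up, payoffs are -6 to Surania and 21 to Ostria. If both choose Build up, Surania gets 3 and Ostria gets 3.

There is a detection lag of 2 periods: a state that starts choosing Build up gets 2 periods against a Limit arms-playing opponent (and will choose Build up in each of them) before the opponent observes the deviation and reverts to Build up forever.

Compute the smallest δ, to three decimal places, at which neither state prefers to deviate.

Deviating for the 2 undetected periods gains 21−18 = 3 per period over cooperation, then loses 18−3 = 15 per period forever once punishment starts.
Gain: 3(1 + δ + … + δ^1); loss: 15·δ^2/(1−δ).
No profitable deviation ⇔ 3(1−δ^2) ≤ 15·δ^2, i.e. δ^2 ≥ 3/(3+15) = 1/6.
Hence δ ≥ (1/6)^(1/2) ≈ 0.408.

0.408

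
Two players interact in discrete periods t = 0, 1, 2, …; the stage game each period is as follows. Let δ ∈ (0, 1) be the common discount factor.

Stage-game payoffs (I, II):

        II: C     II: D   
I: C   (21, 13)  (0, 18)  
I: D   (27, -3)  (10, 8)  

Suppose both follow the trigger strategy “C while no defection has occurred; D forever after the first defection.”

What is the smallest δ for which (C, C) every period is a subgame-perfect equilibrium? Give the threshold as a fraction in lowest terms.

1/2

I: cooperation gives 21 each period; deviation gives 27 once then 10 forever.
  21/(1−δ) ≥ 27 + 10δ/(1−δ) ⇒ δ ≥ 6/17.
II: cooperation gives 13 each period; deviation gives 18 once then 8 forever.
  δ ≥ 5/10 = 1/2.
Both must hold, so the binding constraint is II's: δ ≥ 1/2.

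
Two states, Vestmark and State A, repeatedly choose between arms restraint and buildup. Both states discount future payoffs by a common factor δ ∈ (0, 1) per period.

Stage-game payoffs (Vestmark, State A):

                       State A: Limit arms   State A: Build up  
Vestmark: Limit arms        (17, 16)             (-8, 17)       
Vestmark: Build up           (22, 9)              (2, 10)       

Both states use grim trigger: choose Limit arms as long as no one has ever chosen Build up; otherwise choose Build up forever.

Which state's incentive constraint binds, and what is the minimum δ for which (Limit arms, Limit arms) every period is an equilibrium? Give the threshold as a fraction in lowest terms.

Vestmark; δ ≥ 1/4

Vestmark: cooperation gives 17 each period; deviation gives 22 once then 2 forever.
  17/(1−δ) ≥ 22 + 2δ/(1−δ) ⇒ δ ≥ 5/20 = 1/4.
State A: cooperation gives 16 each period; deviation gives 17 once then 10 forever.
  δ ≥ 1/7.
Both must hold, so the binding constraint is Vestmark's: δ ≥ 1/4.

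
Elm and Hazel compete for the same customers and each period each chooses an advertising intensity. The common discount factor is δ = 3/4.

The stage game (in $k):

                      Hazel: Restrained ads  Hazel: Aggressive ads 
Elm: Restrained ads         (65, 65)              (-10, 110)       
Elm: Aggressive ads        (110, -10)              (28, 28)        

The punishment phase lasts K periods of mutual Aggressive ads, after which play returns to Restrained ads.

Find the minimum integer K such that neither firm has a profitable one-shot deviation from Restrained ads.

IC: δ(1−δ^K)/(1−δ) ≥ (110−65)/(65−28) = 45/37.
With δ = 3/4: need 1 − δ^K ≥ 45/37·(1−3/4)/(3/4), i.e. δ^K ≤ 0.5946.
Since (3/4)^1 = 0.7500 and (3/4)^2 = 0.5625, the smallest such K is 2.

2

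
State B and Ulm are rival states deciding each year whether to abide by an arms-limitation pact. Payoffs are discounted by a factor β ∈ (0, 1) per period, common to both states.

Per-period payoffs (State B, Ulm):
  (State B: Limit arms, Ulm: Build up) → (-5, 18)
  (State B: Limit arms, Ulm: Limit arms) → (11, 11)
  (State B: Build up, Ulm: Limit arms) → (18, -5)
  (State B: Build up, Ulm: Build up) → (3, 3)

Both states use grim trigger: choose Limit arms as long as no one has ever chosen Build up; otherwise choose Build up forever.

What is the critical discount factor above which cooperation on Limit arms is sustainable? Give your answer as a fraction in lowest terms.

7/15

11/(1−β) ≥ 18 + 3β/(1−β)
11 ≥ 18 − 15β
β ≥ 7/15.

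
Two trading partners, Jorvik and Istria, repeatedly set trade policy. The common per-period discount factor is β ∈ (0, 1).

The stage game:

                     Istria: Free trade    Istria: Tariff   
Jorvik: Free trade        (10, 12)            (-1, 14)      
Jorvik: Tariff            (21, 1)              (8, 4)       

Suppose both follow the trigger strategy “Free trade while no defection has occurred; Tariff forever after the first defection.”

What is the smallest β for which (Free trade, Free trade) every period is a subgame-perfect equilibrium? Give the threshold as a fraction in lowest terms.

11/13

For Jorvik: deviation gain 21−10 = 11, per-period punishment loss 10−8 = 2. IC gives β ≥ 11/13.
For Istria: gain 2, loss 8 per period, so β ≥ 2/10 = 1/5.
The tighter constraint is Jorvik's, so cooperation needs β ≥ 11/13.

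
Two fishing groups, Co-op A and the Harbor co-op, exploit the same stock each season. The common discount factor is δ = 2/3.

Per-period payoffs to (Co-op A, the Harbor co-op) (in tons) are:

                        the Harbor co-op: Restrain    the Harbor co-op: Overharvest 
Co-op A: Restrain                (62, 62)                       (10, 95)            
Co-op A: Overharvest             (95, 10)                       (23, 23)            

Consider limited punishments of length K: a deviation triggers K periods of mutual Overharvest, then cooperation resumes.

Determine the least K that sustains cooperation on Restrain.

Need Σ_{k=1}^{K} δ^k ≥ (95−62)/(62−23) = 0.8462 at δ = 2/3.
At K = 1 the sum is 0.6667 < 0.8462; at K = 2 it is 1.1111 ≥ 0.8462.
So the minimum punishment length is K = 2.

2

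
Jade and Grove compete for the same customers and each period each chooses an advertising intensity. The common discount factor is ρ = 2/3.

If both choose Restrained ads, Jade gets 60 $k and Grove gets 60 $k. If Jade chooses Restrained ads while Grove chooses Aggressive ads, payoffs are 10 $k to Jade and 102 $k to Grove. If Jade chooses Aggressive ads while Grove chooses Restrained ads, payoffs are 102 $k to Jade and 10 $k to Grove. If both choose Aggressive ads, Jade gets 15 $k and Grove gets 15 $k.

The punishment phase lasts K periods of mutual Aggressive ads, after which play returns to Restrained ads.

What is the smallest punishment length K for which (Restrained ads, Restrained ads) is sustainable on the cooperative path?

2

IC: ρ(1−ρ^K)/(1−ρ) ≥ (102−60)/(60−15) = 14/15.
With ρ = 2/3: need 1 − ρ^K ≥ 14/15·(1−2/3)/(2/3), i.e. ρ^K ≤ 0.5333.
Since (2/3)^1 = 0.6667 and (2/3)^2 = 0.4444, the smallest such K is 2.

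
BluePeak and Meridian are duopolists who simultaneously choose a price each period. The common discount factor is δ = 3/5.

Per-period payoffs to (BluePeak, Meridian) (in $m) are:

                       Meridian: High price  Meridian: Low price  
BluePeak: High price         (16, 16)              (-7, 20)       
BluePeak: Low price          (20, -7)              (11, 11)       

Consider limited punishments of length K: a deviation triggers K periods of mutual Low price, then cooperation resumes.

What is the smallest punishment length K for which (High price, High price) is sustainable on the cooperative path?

2

Need Σ_{k=1}^{K} δ^k ≥ (20−16)/(16−11) = 0.8000 at δ = 3/5.
At K = 1 the sum is 0.6000 < 0.8000; at K = 2 it is 0.9600 ≥ 0.8000.
So the minimum punishment length is K = 2.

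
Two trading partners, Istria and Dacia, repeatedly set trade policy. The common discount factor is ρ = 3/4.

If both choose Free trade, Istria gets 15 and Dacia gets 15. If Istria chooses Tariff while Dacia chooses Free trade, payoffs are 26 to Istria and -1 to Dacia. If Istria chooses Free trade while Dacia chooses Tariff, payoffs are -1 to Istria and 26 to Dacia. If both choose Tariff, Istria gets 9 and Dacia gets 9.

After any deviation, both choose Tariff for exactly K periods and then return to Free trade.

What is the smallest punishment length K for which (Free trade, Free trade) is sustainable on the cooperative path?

4

Need Σ_{k=1}^{K} ρ^k ≥ (26−15)/(15−9) = 1.8333 at ρ = 3/4.
At K = 3 the sum is 1.7344 < 1.8333; at K = 4 it is 2.0508 ≥ 1.8333.
So the minimum punishment length is K = 4.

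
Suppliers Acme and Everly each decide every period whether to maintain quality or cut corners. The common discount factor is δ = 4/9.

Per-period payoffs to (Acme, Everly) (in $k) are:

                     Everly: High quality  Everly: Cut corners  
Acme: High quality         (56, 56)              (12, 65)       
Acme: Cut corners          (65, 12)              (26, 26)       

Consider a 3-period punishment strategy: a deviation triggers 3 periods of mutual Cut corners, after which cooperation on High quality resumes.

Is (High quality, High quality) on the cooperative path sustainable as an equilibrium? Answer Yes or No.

Comparing payoff streams over the 4 periods until play realigns: cooperate → 56(1+δ+…+δ^3); deviate → 65 + 26(δ+…+δ^3).
Cooperation is sustained iff (56−26)(δ+…+δ^3) ≥ 65−56.
δ+…+δ^3 = 4/9·(1−(4/9)^3)/(1−4/9) = 0.7298, and (65−56)/(56−26) = 0.3000.
0.7298 ≥ 0.3000, so cooperation is sustainable.

Yes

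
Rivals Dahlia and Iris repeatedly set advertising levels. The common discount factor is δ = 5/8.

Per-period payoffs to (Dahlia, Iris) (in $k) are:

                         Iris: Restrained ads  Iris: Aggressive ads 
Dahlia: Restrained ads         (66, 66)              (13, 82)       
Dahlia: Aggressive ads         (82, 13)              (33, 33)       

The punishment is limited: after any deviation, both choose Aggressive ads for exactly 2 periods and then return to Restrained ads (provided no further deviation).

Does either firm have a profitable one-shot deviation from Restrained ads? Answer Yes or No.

No

Comparing payoff streams over the 3 periods until play realigns: cooperate → 66(1+δ+…+δ^2); deviate → 82 + 33(δ+…+δ^2).
Cooperation is sustained iff (66−33)(δ+…+δ^2) ≥ 82−66.
δ+…+δ^2 = 5/8·(1−(5/8)^2)/(1−5/8) = 1.0156, and (82−66)/(66−33) = 0.4848.
1.0156 ≥ 0.4848, so cooperation is sustainable.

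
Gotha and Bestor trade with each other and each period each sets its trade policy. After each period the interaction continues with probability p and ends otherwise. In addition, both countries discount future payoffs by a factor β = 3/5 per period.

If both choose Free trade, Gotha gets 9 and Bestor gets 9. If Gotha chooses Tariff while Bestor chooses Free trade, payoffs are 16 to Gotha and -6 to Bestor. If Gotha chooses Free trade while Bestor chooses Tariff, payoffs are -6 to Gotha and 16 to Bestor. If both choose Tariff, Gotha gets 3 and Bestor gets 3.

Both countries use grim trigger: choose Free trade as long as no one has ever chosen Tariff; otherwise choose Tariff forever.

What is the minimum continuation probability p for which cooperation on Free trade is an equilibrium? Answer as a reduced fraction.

35/39

With continuation probability p and discount β, the effective per-period discount factor is βp.
Grim-trigger IC: βp ≥ (16−9)/(16−3) = 7/13.
So p ≥ (7/13)/(3/5) = 35/39.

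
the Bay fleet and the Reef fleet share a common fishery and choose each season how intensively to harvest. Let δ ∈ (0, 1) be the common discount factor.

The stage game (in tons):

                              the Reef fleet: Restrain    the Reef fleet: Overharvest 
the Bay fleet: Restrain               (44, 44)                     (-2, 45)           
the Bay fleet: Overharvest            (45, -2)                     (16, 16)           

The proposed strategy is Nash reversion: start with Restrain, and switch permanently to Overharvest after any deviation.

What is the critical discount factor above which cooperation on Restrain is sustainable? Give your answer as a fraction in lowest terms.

1/29

Cooperation forever yields 44 each period: 44/(1−δ).
Deviating yields 45 once, then 16 forever: 45 + 16δ/(1−δ).
No profitable deviation requires 44/(1−δ) ≥ 45 + 16δ/(1−δ).
Multiplying by (1−δ): 44 ≥ 45(1−δ) + 16δ = 45 − 29δ.
So 29δ ≥ 1, i.e. δ ≥ 1/29.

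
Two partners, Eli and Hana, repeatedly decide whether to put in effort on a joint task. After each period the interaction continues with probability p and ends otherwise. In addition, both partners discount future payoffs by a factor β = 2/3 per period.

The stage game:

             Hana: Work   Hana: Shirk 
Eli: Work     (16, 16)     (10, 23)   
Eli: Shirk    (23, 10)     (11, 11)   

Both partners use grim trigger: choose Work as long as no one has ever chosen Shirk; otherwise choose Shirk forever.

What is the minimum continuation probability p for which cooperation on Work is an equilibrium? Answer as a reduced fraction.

7/8

Expected continuation weight on next period's payoff is β·p = 2/3·p, which plays the role of the discount factor.
Cooperation requires 2/3·p ≥ (23−16)/(23−11) = 7/12, hence p ≥ 7/8.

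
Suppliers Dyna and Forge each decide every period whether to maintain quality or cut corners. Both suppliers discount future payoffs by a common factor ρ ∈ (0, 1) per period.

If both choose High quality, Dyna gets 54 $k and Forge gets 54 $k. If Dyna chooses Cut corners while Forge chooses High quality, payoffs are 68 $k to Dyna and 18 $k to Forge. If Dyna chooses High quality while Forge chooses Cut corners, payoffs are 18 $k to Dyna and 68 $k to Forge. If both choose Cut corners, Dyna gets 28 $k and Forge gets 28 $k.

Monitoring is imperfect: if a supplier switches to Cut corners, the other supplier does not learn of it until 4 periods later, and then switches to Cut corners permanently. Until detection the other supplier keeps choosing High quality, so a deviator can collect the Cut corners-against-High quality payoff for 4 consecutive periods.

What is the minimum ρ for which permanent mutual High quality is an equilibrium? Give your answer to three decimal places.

The best deviation is to choose Cut corners for all 4 undetected periods, earning 68 each, then 28 forever once detected.
Deviation value: 68(1−ρ^4)/(1−ρ) + 28ρ^4/(1−ρ); cooperation value: 54/(1−ρ).
IC: 54 ≥ 68(1−ρ^4) + 28ρ^4 = 68 − 40ρ^4.
So ρ^4 ≥ 14/40 = 7/20, giving ρ ≥ (7/20)^(1/4) ≈ 0.769.

0.769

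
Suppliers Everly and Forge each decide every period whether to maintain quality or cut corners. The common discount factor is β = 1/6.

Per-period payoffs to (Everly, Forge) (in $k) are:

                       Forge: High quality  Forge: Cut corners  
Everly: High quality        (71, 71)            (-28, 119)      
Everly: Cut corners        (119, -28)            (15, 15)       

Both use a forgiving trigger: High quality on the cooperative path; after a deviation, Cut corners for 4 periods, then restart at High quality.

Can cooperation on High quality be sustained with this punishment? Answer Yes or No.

IC: β+…+β^4 ≥ (119−71)/(71−15) = 6/7.
At β = 1/6: partial sum = 0.1998 < 0.8571. Cooperation not sustainable.

No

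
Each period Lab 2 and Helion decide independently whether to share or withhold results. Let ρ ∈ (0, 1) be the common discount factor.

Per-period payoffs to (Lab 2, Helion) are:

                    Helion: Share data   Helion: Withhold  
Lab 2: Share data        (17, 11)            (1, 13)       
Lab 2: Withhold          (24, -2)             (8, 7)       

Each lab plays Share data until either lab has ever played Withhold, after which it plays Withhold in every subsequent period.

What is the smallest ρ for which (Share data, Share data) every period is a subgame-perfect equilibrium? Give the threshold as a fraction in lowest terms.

Lab 2: cooperation gives 17 each period; deviation gives 24 once then 8 forever.
  17/(1−ρ) ≥ 24 + 8ρ/(1−ρ) ⇒ ρ ≥ 7/16.
Helion: cooperation gives 11 each period; deviation gives 13 once then 7 forever.
  ρ ≥ 2/6 = 1/3.
Both must hold, so the binding constraint is Lab 2's: ρ ≥ 7/16.

7/16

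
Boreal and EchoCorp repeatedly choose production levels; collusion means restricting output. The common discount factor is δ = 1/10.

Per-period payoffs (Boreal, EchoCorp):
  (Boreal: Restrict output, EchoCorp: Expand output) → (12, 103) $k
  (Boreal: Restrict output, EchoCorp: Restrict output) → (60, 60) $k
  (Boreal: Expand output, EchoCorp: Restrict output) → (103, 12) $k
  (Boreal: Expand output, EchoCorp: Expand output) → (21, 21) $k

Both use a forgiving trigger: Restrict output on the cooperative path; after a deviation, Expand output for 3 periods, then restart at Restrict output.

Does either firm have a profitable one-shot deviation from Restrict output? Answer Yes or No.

A one-shot deviation gives 103 now, then 21 for 3 periods, then back to 60.
Gain from deviating: (103−60) today; loss: (60−21) in each of the next 3 periods.
No-deviation condition: (60−21)(δ+…+δ^3) ≥ 103−60, i.e. δ+…+δ^3 ≥ 43/39.
At δ = 1/10: δ+…+δ^3 = 0.1110 < 1.1026.
So cooperation is not sustainable.

Yes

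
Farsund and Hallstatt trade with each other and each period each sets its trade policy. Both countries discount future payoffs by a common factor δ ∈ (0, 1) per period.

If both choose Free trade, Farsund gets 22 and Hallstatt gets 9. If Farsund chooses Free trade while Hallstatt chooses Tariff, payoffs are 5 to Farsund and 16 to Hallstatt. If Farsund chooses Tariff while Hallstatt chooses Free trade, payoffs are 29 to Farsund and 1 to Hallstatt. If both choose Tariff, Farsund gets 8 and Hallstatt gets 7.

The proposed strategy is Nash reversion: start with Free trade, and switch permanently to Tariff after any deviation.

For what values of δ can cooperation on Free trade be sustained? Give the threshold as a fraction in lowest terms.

7/9

Farsund: cooperation gives 22 each period; deviation gives 29 once then 8 forever.
  22/(1−δ) ≥ 29 + 8δ/(1−δ) ⇒ δ ≥ 7/21 = 1/3.
Hallstatt: cooperation gives 9 each period; deviation gives 16 once then 7 forever.
  δ ≥ 7/9.
Both must hold, so the binding constraint is Hallstatt's: δ ≥ 7/9.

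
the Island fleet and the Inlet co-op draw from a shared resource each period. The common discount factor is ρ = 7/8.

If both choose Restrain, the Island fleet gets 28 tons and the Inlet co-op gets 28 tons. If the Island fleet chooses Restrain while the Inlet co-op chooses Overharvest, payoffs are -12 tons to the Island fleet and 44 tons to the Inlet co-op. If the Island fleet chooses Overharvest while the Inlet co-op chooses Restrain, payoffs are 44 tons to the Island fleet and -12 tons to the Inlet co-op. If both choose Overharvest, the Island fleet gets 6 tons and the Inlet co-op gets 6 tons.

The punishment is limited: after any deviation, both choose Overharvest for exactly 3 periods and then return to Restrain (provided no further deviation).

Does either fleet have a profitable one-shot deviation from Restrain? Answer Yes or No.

Comparing payoff streams over the 4 periods until play realigns: cooperate → 28(1+ρ+…+ρ^3); deviate → 44 + 6(ρ+…+ρ^3).
Cooperation is sustained iff (28−6)(ρ+…+ρ^3) ≥ 44−28.
ρ+…+ρ^3 = 7/8·(1−(7/8)^3)/(1−7/8) = 2.3105, and (44−28)/(28−6) = 0.7273.
2.3105 ≥ 0.7273, so cooperation is sustainable.

No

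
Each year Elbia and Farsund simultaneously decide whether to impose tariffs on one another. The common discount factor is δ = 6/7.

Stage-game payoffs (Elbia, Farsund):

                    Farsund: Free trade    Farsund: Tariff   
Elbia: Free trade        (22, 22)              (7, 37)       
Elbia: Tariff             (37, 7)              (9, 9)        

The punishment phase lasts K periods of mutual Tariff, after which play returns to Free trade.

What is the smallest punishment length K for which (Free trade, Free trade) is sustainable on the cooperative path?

IC: δ(1−δ^K)/(1−δ) ≥ (37−22)/(22−9) = 15/13.
With δ = 6/7: need 1 − δ^K ≥ 15/13·(1−6/7)/(6/7), i.e. δ^K ≤ 0.8077.
Since (6/7)^1 = 0.8571 and (6/7)^2 = 0.7347, the smallest such K is 2.

2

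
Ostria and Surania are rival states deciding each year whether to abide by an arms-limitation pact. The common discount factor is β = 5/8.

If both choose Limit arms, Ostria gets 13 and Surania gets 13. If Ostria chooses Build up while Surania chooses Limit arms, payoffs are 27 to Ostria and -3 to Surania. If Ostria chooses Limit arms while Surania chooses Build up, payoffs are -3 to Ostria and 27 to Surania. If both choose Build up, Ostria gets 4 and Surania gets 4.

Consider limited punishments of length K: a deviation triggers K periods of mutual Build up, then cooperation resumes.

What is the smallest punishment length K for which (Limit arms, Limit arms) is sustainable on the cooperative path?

6

Need Σ_{k=1}^{K} β^k ≥ (27−13)/(13−4) = 1.5556 at β = 5/8.
At K = 5 the sum is 1.5077 < 1.5556; at K = 6 it is 1.5673 ≥ 1.5556.
So the minimum punishment length is K = 6.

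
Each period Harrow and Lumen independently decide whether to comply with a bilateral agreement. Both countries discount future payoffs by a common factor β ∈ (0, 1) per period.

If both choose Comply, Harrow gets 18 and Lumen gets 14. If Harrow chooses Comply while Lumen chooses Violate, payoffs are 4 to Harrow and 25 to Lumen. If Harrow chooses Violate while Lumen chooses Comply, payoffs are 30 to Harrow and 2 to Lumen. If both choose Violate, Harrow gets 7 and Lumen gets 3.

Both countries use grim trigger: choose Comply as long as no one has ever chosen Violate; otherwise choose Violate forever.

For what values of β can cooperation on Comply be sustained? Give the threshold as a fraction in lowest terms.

12/23

Harrow's threshold: (30−18)/(30−7) = 12/23.
Lumen's threshold: (25−14)/(25−3) = 1/2.
12/23 > 1/2, so Harrow binds and β* = 12/23.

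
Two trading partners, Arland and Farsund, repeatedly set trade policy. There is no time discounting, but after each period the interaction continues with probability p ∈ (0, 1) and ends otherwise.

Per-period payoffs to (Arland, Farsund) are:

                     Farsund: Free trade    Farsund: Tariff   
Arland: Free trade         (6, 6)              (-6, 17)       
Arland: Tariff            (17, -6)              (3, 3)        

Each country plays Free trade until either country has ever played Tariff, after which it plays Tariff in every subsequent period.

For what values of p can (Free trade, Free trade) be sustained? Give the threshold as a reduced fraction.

11/14

With no time discounting, the continuation probability p plays the role of the discount factor.
Grim-trigger IC: 6/(1−p) ≥ 17 + 3p/(1−p) ⇒ p ≥ (17−6)/(17−3) = 11/14.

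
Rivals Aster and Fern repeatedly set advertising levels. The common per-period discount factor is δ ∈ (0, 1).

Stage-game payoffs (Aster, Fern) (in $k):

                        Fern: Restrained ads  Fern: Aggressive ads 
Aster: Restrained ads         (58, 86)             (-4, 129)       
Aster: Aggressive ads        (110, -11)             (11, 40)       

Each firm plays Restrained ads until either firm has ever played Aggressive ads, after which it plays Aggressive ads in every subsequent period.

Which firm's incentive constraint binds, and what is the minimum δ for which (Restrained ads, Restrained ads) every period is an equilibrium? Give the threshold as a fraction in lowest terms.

Aster; δ ≥ 52/99

Aster: cooperation gives 58 each period; deviation gives 110 once then 11 forever.
  58/(1−δ) ≥ 110 + 11δ/(1−δ) ⇒ δ ≥ 52/99.
Fern: cooperation gives 86 each period; deviation gives 129 once then 40 forever.
  δ ≥ 43/89.
Both must hold, so the binding constraint is Aster's: δ ≥ 52/99.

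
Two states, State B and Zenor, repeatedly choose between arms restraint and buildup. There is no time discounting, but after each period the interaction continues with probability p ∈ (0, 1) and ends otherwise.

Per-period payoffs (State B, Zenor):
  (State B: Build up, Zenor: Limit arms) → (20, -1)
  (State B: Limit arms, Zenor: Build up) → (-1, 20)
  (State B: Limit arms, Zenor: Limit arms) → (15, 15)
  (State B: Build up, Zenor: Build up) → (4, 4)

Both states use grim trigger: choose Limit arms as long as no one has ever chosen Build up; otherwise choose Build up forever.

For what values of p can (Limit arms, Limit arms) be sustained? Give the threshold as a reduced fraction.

5/16

With no time discounting, the continuation probability p plays the role of the discount factor.
Grim-trigger IC: 15/(1−p) ≥ 20 + 4p/(1−p) ⇒ p ≥ (20−15)/(20−4) = 5/16.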